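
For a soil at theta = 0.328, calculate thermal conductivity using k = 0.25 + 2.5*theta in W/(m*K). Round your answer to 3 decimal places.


Step 1: k = 0.25 + 2.5 * theta
Step 2: k = 0.25 + 2.5 * 0.328
Step 3: k = 0.25 + 0.82
Step 4: k = 1.07 W/(m*K)

1.07


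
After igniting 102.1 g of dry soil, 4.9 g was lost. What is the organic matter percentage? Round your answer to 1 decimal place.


Step 1: OM% = 100 * LOI / sample mass
Step 2: OM = 100 * 4.9 / 102.1
Step 3: OM = 4.8%

4.8


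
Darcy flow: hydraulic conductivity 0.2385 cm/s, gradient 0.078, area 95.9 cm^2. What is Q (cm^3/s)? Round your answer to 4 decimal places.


Step 1: Apply Darcy's law: Q = K * i * A
Step 2: Q = 0.2385 * 0.078 * 95.9
Step 3: Q = 1.784 cm^3/s

1.784


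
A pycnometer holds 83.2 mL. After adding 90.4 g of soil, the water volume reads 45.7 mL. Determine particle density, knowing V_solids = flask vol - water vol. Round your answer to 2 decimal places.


Step 1: Volume of solids = flask volume - water volume with soil
Step 2: V_solids = 83.2 - 45.7 = 37.5 mL
Step 3: Particle density = mass / V_solids = 90.4 / 37.5 = 2.41 g/cm^3

2.41


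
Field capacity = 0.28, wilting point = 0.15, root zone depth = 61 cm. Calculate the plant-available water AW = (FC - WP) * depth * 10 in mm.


Step 1: Available water = (FC - WP) * depth * 10
Step 2: AW = (0.28 - 0.15) * 61 * 10
Step 3: AW = 0.13 * 61 * 10
Step 4: AW = 79.3 mm

79.3


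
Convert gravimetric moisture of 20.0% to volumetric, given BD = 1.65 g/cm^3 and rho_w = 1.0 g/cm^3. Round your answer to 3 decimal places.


Step 1: theta = (w / 100) * BD / rho_w
Step 2: theta = (20.0 / 100) * 1.65 / 1.0
Step 3: theta = 0.2 * 1.65
Step 4: theta = 0.33

0.33


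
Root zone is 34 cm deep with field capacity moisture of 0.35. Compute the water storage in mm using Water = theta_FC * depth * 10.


Step 1: Water (mm) = theta_FC * depth (cm) * 10
Step 2: Water = 0.35 * 34 * 10
Step 3: Water = 119.0 mm

119.0


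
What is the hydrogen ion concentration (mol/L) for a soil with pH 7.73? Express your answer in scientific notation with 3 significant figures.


Step 1: [H+] = 10^(-pH)
Step 2: [H+] = 10^(-7.73)
Step 3: [H+] = 1.86e-08 mol/L

1.86e-08


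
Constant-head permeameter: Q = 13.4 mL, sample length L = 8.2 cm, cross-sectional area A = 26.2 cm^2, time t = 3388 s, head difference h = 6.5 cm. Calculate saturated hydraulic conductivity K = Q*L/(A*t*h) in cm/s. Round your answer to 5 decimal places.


Step 1: K = Q * L / (A * t * h)
Step 2: Numerator = 13.4 * 8.2 = 109.88
Step 3: Denominator = 26.2 * 3388 * 6.5 = 576976.4
Step 4: K = 109.88 / 576976.4 = 0.00019 cm/s

0.00019


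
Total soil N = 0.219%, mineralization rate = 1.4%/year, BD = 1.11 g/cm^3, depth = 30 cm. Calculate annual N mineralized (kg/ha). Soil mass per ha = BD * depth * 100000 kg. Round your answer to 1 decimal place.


Step 1: Soil mass per ha = BD * depth * 100000 = 1.11 * 30 * 100000 = 3330000 kg
Step 2: Total N pool = soil mass * N%/100 = 3330000 * 0.219/100 = 7292.7 kg/ha
Step 3: N mineralized = N pool * rate%/100 = 7292.7 * 1.4/100 = 102.1 kg/ha/yr

102.1


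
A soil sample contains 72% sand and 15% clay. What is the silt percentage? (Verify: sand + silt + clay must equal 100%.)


Step 1: sand + silt + clay = 100%
Step 2: silt = 100 - sand - clay
Step 3: silt = 100 - 72 - 15
Step 4: silt = 13%

13


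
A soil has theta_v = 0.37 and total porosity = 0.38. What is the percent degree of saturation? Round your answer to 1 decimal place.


Step 1: S = 100 * theta_v / n
Step 2: S = 100 * 0.37 / 0.38
Step 3: S = 97.4%

97.4


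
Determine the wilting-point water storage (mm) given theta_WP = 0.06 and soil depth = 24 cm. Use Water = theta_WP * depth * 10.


Step 1: Water (mm) = theta_WP * depth * 10
Step 2: Water = 0.06 * 24 * 10
Step 3: Water = 14.4 mm

14.4


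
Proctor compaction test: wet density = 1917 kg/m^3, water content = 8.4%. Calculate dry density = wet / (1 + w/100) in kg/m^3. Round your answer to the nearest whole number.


Step 1: Dry density = wet density / (1 + w/100)
Step 2: Dry density = 1917 / (1 + 8.4/100)
Step 3: Dry density = 1917 / 1.084
Step 4: Dry density = 1768 kg/m^3

1768


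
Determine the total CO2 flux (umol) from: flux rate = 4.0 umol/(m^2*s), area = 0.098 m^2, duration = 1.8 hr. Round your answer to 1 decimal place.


Step 1: Convert time to seconds: 1.8 hr * 3600 = 6480.0 s
Step 2: Total = flux * area * time_s
Step 3: Total = 4.0 * 0.098 * 6480.0
Step 4: Total = 2540.2 umol

2540.2


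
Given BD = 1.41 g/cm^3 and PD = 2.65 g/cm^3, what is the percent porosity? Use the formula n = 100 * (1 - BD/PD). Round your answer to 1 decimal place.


Step 1: Formula: n = 100 * (1 - BD / PD)
Step 2: n = 100 * (1 - 1.41 / 2.65)
Step 3: n = 100 * (1 - 0.53208)
Step 4: n = 46.8%

46.8


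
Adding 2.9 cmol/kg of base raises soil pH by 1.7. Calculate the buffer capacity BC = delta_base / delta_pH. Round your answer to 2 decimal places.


Step 1: BC = change in base / change in pH
Step 2: BC = 2.9 / 1.7
Step 3: BC = 1.71 cmol/(kg*pH unit)

1.71


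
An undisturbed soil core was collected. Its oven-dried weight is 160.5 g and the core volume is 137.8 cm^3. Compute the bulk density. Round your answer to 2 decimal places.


Step 1: Identify the formula: BD = dry mass / volume
Step 2: Substitute values: BD = 160.5 / 137.8
Step 3: BD = 1.16 g/cm^3

1.16


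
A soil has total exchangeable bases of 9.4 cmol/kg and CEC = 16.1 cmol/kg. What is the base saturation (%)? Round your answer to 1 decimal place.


Step 1: BS = 100 * (sum of bases) / CEC
Step 2: BS = 100 * 9.4 / 16.1
Step 3: BS = 58.4%

58.4


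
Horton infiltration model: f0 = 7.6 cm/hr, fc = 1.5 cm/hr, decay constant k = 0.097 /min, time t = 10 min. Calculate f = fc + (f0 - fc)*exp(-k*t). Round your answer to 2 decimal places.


Step 1: f = fc + (f0 - fc) * exp(-k * t)
Step 2: exp(-0.097 * 10) = 0.379083
Step 3: f = 1.5 + (7.6 - 1.5) * 0.379083
Step 4: f = 1.5 + 6.1 * 0.379083
Step 5: f = 3.81 cm/hr

3.81


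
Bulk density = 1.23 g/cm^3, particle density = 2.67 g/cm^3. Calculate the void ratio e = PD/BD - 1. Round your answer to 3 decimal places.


Step 1: e = PD / BD - 1
Step 2: e = 2.67 / 1.23 - 1
Step 3: e = 2.17073 - 1
Step 4: e = 1.171

1.171


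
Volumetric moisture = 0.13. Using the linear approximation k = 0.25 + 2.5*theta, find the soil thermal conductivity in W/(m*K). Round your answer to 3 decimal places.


Step 1: k = 0.25 + 2.5 * theta
Step 2: k = 0.25 + 2.5 * 0.13
Step 3: k = 0.25 + 0.325
Step 4: k = 0.575 W/(m*K)

0.575


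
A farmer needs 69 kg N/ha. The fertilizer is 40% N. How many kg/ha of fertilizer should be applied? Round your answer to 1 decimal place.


Step 1: Fertilizer rate = target N / (N content / 100)
Step 2: Rate = 69 / (40 / 100)
Step 3: Rate = 69 / 0.4
Step 4: Rate = 172.5 kg/ha

172.5


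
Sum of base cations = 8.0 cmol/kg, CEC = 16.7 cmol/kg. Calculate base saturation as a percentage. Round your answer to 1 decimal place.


Step 1: BS = 100 * (sum of bases) / CEC
Step 2: BS = 100 * 8.0 / 16.7
Step 3: BS = 47.9%

47.9


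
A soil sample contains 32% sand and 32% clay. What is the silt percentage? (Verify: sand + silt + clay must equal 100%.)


Step 1: sand + silt + clay = 100%
Step 2: silt = 100 - sand - clay
Step 3: silt = 100 - 32 - 32
Step 4: silt = 36%

36


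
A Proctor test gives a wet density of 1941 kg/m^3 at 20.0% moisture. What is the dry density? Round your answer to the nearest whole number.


Step 1: Dry density = wet density / (1 + w/100)
Step 2: Dry density = 1941 / (1 + 20.0/100)
Step 3: Dry density = 1941 / 1.2
Step 4: Dry density = 1618 kg/m^3

1618


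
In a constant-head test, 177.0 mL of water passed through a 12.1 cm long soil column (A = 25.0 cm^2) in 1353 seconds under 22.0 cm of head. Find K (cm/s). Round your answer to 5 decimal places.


Step 1: K = Q * L / (A * t * h)
Step 2: Numerator = 177.0 * 12.1 = 2141.7
Step 3: Denominator = 25.0 * 1353 * 22.0 = 744150.0
Step 4: K = 2141.7 / 744150.0 = 0.00288 cm/s

0.00288


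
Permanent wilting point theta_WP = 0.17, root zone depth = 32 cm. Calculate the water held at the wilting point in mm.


Step 1: Water (mm) = theta_WP * depth * 10
Step 2: Water = 0.17 * 32 * 10
Step 3: Water = 54.4 mm

54.4


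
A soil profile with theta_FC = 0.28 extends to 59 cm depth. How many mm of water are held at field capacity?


Step 1: Water (mm) = theta_FC * depth (cm) * 10
Step 2: Water = 0.28 * 59 * 10
Step 3: Water = 165.2 mm

165.2


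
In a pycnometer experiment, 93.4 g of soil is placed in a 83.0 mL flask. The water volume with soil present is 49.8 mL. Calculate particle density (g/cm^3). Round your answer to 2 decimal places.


Step 1: Volume of solids = flask volume - water volume with soil
Step 2: V_solids = 83.0 - 49.8 = 33.2 mL
Step 3: Particle density = mass / V_solids = 93.4 / 33.2 = 2.81 g/cm^3

2.81


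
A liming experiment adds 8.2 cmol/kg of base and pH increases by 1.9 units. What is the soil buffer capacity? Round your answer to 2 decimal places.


Step 1: BC = change in base / change in pH
Step 2: BC = 8.2 / 1.9
Step 3: BC = 4.32 cmol/(kg*pH unit)

4.32


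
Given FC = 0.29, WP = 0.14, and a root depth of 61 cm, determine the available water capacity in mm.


Step 1: Available water = (FC - WP) * depth * 10
Step 2: AW = (0.29 - 0.14) * 61 * 10
Step 3: AW = 0.15 * 61 * 10
Step 4: AW = 91.5 mm

91.5


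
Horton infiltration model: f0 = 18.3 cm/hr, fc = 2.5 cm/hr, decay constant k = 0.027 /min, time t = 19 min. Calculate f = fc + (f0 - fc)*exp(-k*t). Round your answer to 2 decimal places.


Step 1: f = fc + (f0 - fc) * exp(-k * t)
Step 2: exp(-0.027 * 19) = 0.598697
Step 3: f = 2.5 + (18.3 - 2.5) * 0.598697
Step 4: f = 2.5 + 15.8 * 0.598697
Step 5: f = 11.96 cm/hr

11.96


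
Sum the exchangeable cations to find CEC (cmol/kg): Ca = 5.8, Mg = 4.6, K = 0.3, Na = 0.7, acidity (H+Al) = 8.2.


Step 1: CEC = Ca + Mg + K + Na + (H+Al)
Step 2: CEC = 5.8 + 4.6 + 0.3 + 0.7 + 8.2
Step 3: CEC = 19.6 cmol/kg

19.6


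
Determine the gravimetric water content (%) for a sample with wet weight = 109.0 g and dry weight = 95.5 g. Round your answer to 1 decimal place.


Step 1: Water mass = wet - dry = 109.0 - 95.5 = 13.5 g
Step 2: w = 100 * water mass / dry mass
Step 3: w = 100 * 13.5 / 95.5 = 14.1%

14.1


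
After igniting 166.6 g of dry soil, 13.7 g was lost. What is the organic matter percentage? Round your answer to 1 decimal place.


Step 1: OM% = 100 * LOI / sample mass
Step 2: OM = 100 * 13.7 / 166.6
Step 3: OM = 8.2%

8.2


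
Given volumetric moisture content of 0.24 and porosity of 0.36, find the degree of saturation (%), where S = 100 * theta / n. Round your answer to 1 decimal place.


Step 1: S = 100 * theta_v / n
Step 2: S = 100 * 0.24 / 0.36
Step 3: S = 66.7%

66.7


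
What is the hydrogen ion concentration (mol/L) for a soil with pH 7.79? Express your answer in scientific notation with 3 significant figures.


Step 1: [H+] = 10^(-pH)
Step 2: [H+] = 10^(-7.79)
Step 3: [H+] = 1.62e-08 mol/L

1.62e-08


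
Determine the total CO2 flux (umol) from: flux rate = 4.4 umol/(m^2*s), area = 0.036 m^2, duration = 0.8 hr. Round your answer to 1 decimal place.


Step 1: Convert time to seconds: 0.8 hr * 3600 = 2880.0 s
Step 2: Total = flux * area * time_s
Step 3: Total = 4.4 * 0.036 * 2880.0
Step 4: Total = 456.2 umol

456.2


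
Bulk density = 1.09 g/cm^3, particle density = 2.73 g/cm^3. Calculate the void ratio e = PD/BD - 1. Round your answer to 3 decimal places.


Step 1: e = PD / BD - 1
Step 2: e = 2.73 / 1.09 - 1
Step 3: e = 2.50459 - 1
Step 4: e = 1.505

1.505


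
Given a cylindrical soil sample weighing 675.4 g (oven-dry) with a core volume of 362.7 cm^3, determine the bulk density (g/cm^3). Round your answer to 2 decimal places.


Step 1: Identify the formula: BD = dry mass / volume
Step 2: Substitute values: BD = 675.4 / 362.7
Step 3: BD = 1.86 g/cm^3

1.86


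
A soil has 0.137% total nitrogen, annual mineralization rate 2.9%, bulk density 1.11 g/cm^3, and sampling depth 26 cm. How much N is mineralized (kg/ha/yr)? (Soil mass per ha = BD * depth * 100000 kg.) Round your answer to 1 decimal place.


Step 1: Soil mass per ha = BD * depth * 100000 = 1.11 * 26 * 100000 = 2886000 kg
Step 2: Total N pool = soil mass * N%/100 = 2886000 * 0.137/100 = 3953.82 kg/ha
Step 3: N mineralized = N pool * rate%/100 = 3953.82 * 2.9/100 = 114.7 kg/ha/yr

114.7


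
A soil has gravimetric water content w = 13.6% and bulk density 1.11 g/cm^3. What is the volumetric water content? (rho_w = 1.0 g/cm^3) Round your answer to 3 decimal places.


Step 1: theta = (w / 100) * BD / rho_w
Step 2: theta = (13.6 / 100) * 1.11 / 1.0
Step 3: theta = 0.136 * 1.11
Step 4: theta = 0.151

0.151


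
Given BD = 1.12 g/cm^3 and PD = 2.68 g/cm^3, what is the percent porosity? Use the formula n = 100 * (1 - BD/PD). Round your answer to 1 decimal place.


Step 1: Formula: n = 100 * (1 - BD / PD)
Step 2: n = 100 * (1 - 1.12 / 2.68)
Step 3: n = 100 * (1 - 0.41791)
Step 4: n = 58.2%

58.2


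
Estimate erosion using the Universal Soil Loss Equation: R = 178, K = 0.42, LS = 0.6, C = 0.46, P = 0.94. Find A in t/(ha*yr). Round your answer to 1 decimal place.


Step 1: A = R * K * LS * C * P
Step 2: R * K = 178 * 0.42 = 74.76
Step 3: (R*K) * LS = 74.76 * 0.6 = 44.856
Step 4: * C * P = 44.856 * 0.46 * 0.94 = 19.4
Step 5: A = 19.4 t/(ha*yr)

19.4


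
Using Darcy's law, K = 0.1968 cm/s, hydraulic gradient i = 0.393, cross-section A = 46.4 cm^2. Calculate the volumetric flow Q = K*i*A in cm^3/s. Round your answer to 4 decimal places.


Step 1: Apply Darcy's law: Q = K * i * A
Step 2: Q = 0.1968 * 0.393 * 46.4
Step 3: Q = 3.5887 cm^3/s

3.5887


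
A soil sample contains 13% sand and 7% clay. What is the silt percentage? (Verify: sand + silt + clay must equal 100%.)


Step 1: sand + silt + clay = 100%
Step 2: silt = 100 - sand - clay
Step 3: silt = 100 - 13 - 7
Step 4: silt = 80%

80


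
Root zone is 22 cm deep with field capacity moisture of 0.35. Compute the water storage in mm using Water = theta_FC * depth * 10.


Step 1: Water (mm) = theta_FC * depth (cm) * 10
Step 2: Water = 0.35 * 22 * 10
Step 3: Water = 77.0 mm

77.0


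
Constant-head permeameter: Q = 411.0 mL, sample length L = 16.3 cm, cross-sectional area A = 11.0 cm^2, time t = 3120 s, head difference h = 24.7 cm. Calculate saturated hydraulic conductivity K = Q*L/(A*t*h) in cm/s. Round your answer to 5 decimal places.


Step 1: K = Q * L / (A * t * h)
Step 2: Numerator = 411.0 * 16.3 = 6699.3
Step 3: Denominator = 11.0 * 3120 * 24.7 = 847704.0
Step 4: K = 6699.3 / 847704.0 = 0.0079 cm/s

0.0079


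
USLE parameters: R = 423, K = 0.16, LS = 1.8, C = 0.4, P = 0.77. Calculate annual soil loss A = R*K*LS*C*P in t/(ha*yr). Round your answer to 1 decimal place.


Step 1: A = R * K * LS * C * P
Step 2: R * K = 423 * 0.16 = 67.68
Step 3: (R*K) * LS = 67.68 * 1.8 = 121.824
Step 4: * C * P = 121.824 * 0.4 * 0.77 = 37.5
Step 5: A = 37.5 t/(ha*yr)

37.5


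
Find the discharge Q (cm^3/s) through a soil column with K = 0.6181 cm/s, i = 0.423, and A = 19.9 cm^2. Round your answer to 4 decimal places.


Step 1: Apply Darcy's law: Q = K * i * A
Step 2: Q = 0.6181 * 0.423 * 19.9
Step 3: Q = 5.203 cm^3/s

5.203


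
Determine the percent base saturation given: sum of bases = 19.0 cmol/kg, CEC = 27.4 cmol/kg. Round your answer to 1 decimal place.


Step 1: BS = 100 * (sum of bases) / CEC
Step 2: BS = 100 * 19.0 / 27.4
Step 3: BS = 69.3%

69.3


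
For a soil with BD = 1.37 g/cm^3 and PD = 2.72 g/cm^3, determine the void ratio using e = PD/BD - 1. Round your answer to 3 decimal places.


Step 1: e = PD / BD - 1
Step 2: e = 2.72 / 1.37 - 1
Step 3: e = 1.9854 - 1
Step 4: e = 0.985

0.985


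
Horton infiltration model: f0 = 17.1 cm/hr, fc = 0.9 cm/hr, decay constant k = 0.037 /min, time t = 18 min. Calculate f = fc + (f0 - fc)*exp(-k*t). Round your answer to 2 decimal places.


Step 1: f = fc + (f0 - fc) * exp(-k * t)
Step 2: exp(-0.037 * 18) = 0.51376
Step 3: f = 0.9 + (17.1 - 0.9) * 0.51376
Step 4: f = 0.9 + 16.2 * 0.51376
Step 5: f = 9.22 cm/hr

9.22


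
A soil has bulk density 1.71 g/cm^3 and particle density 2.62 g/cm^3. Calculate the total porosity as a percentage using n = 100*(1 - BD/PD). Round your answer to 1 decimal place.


Step 1: Formula: n = 100 * (1 - BD / PD)
Step 2: n = 100 * (1 - 1.71 / 2.62)
Step 3: n = 100 * (1 - 0.65267)
Step 4: n = 34.7%

34.7


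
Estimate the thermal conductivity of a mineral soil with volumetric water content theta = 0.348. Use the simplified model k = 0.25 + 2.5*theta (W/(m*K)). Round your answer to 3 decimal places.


Step 1: k = 0.25 + 2.5 * theta
Step 2: k = 0.25 + 2.5 * 0.348
Step 3: k = 0.25 + 0.87
Step 4: k = 1.12 W/(m*K)

1.12


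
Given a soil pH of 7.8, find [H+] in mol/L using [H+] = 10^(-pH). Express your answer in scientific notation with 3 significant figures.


Step 1: [H+] = 10^(-pH)
Step 2: [H+] = 10^(-7.8)
Step 3: [H+] = 1.58e-08 mol/L

1.58e-08


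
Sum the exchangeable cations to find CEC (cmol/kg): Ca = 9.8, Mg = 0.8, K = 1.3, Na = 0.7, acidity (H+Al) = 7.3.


Step 1: CEC = Ca + Mg + K + Na + (H+Al)
Step 2: CEC = 9.8 + 0.8 + 1.3 + 0.7 + 7.3
Step 3: CEC = 19.9 cmol/kg

19.9


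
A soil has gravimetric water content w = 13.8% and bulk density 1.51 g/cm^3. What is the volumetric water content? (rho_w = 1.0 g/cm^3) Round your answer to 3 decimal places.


Step 1: theta = (w / 100) * BD / rho_w
Step 2: theta = (13.8 / 100) * 1.51 / 1.0
Step 3: theta = 0.138 * 1.51
Step 4: theta = 0.208

0.208


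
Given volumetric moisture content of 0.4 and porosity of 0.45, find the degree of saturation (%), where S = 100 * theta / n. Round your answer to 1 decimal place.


Step 1: S = 100 * theta_v / n
Step 2: S = 100 * 0.4 / 0.45
Step 3: S = 88.9%

88.9


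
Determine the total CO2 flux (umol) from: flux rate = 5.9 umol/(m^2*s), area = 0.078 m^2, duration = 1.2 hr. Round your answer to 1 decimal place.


Step 1: Convert time to seconds: 1.2 hr * 3600 = 4320.0 s
Step 2: Total = flux * area * time_s
Step 3: Total = 5.9 * 0.078 * 4320.0
Step 4: Total = 1988.1 umol

1988.1


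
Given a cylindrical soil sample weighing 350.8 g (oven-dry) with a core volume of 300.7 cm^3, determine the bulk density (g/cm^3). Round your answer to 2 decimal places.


Step 1: Identify the formula: BD = dry mass / volume
Step 2: Substitute values: BD = 350.8 / 300.7
Step 3: BD = 1.17 g/cm^3

1.17


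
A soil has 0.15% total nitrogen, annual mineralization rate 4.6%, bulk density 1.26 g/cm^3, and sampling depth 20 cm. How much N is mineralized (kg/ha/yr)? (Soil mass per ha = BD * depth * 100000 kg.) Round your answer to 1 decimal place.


Step 1: Soil mass per ha = BD * depth * 100000 = 1.26 * 20 * 100000 = 2520000 kg
Step 2: Total N pool = soil mass * N%/100 = 2520000 * 0.15/100 = 3780.0 kg/ha
Step 3: N mineralized = N pool * rate%/100 = 3780.0 * 4.6/100 = 173.9 kg/ha/yr

173.9


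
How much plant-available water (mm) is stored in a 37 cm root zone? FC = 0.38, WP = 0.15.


Step 1: Available water = (FC - WP) * depth * 10
Step 2: AW = (0.38 - 0.15) * 37 * 10
Step 3: AW = 0.23 * 37 * 10
Step 4: AW = 85.1 mm

85.1


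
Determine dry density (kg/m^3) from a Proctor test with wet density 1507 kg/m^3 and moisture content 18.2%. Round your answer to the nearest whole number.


Step 1: Dry density = wet density / (1 + w/100)
Step 2: Dry density = 1507 / (1 + 18.2/100)
Step 3: Dry density = 1507 / 1.182
Step 4: Dry density = 1275 kg/m^3

1275


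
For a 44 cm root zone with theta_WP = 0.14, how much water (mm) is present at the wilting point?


Step 1: Water (mm) = theta_WP * depth * 10
Step 2: Water = 0.14 * 44 * 10
Step 3: Water = 61.6 mm

61.6


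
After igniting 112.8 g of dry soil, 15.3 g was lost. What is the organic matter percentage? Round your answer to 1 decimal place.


Step 1: OM% = 100 * LOI / sample mass
Step 2: OM = 100 * 15.3 / 112.8
Step 3: OM = 13.6%

13.6


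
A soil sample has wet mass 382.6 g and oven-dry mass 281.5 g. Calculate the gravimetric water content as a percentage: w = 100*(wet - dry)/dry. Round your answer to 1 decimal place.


Step 1: Water mass = wet - dry = 382.6 - 281.5 = 101.1 g
Step 2: w = 100 * water mass / dry mass
Step 3: w = 100 * 101.1 / 281.5 = 35.9%

35.9


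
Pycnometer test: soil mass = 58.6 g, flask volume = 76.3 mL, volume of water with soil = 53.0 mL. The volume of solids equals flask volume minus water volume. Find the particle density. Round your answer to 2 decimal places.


Step 1: Volume of solids = flask volume - water volume with soil
Step 2: V_solids = 76.3 - 53.0 = 23.3 mL
Step 3: Particle density = mass / V_solids = 58.6 / 23.3 = 2.52 g/cm^3

2.52


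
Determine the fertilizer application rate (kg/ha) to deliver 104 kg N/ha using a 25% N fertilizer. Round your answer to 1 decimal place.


Step 1: Fertilizer rate = target N / (N content / 100)
Step 2: Rate = 104 / (25 / 100)
Step 3: Rate = 104 / 0.25
Step 4: Rate = 416.0 kg/ha

416.0


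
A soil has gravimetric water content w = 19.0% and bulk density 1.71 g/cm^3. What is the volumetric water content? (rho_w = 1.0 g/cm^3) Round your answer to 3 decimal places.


Step 1: theta = (w / 100) * BD / rho_w
Step 2: theta = (19.0 / 100) * 1.71 / 1.0
Step 3: theta = 0.19 * 1.71
Step 4: theta = 0.325

0.325


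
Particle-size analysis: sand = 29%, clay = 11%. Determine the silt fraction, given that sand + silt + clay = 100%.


Step 1: sand + silt + clay = 100%
Step 2: silt = 100 - sand - clay
Step 3: silt = 100 - 29 - 11
Step 4: silt = 60%

60


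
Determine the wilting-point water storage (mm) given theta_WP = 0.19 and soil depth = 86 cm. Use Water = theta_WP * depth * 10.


Step 1: Water (mm) = theta_WP * depth * 10
Step 2: Water = 0.19 * 86 * 10
Step 3: Water = 163.4 mm

163.4


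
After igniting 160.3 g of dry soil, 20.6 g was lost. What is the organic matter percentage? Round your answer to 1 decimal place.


Step 1: OM% = 100 * LOI / sample mass
Step 2: OM = 100 * 20.6 / 160.3
Step 3: OM = 12.9%

12.9


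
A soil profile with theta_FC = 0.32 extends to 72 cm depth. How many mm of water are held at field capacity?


Step 1: Water (mm) = theta_FC * depth (cm) * 10
Step 2: Water = 0.32 * 72 * 10
Step 3: Water = 230.4 mm

230.4


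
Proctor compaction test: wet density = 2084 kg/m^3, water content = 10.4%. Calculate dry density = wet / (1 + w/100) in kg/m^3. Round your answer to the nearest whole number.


Step 1: Dry density = wet density / (1 + w/100)
Step 2: Dry density = 2084 / (1 + 10.4/100)
Step 3: Dry density = 2084 / 1.104
Step 4: Dry density = 1888 kg/m^3

1888


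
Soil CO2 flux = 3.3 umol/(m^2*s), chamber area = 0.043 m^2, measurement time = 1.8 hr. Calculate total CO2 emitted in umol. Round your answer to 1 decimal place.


Step 1: Convert time to seconds: 1.8 hr * 3600 = 6480.0 s
Step 2: Total = flux * area * time_s
Step 3: Total = 3.3 * 0.043 * 6480.0
Step 4: Total = 919.5 umol

919.5


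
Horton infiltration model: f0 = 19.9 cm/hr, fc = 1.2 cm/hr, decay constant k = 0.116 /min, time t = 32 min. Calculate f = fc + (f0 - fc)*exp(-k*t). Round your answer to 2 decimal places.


Step 1: f = fc + (f0 - fc) * exp(-k * t)
Step 2: exp(-0.116 * 32) = 0.024429
Step 3: f = 1.2 + (19.9 - 1.2) * 0.024429
Step 4: f = 1.2 + 18.7 * 0.024429
Step 5: f = 1.66 cm/hr

1.66


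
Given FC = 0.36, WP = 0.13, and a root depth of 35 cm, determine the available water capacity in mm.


Step 1: Available water = (FC - WP) * depth * 10
Step 2: AW = (0.36 - 0.13) * 35 * 10
Step 3: AW = 0.23 * 35 * 10
Step 4: AW = 80.5 mm

80.5


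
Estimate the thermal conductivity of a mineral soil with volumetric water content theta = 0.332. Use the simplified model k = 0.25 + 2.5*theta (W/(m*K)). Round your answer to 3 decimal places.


Step 1: k = 0.25 + 2.5 * theta
Step 2: k = 0.25 + 2.5 * 0.332
Step 3: k = 0.25 + 0.83
Step 4: k = 1.08 W/(m*K)

1.08


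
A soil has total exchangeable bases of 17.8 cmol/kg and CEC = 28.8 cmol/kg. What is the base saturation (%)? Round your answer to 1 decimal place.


Step 1: BS = 100 * (sum of bases) / CEC
Step 2: BS = 100 * 17.8 / 28.8
Step 3: BS = 61.8%

61.8


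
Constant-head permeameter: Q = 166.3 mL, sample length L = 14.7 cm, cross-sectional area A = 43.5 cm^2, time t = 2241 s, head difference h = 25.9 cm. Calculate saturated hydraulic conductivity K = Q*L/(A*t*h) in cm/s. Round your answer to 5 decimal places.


Step 1: K = Q * L / (A * t * h)
Step 2: Numerator = 166.3 * 14.7 = 2444.61
Step 3: Denominator = 43.5 * 2241 * 25.9 = 2524822.65
Step 4: K = 2444.61 / 2524822.65 = 0.00097 cm/s

0.00097


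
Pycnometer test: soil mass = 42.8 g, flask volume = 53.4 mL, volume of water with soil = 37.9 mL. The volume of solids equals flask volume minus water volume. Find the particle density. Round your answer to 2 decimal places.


Step 1: Volume of solids = flask volume - water volume with soil
Step 2: V_solids = 53.4 - 37.9 = 15.5 mL
Step 3: Particle density = mass / V_solids = 42.8 / 15.5 = 2.76 g/cm^3

2.76


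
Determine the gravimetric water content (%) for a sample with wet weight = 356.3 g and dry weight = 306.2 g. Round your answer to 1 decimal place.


Step 1: Water mass = wet - dry = 356.3 - 306.2 = 50.1 g
Step 2: w = 100 * water mass / dry mass
Step 3: w = 100 * 50.1 / 306.2 = 16.4%

16.4


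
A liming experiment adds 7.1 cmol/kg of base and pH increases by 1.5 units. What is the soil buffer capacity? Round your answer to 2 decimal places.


Step 1: BC = change in base / change in pH
Step 2: BC = 7.1 / 1.5
Step 3: BC = 4.73 cmol/(kg*pH unit)

4.73


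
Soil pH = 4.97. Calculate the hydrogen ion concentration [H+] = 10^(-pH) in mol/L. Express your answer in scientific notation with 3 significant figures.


Step 1: [H+] = 10^(-pH)
Step 2: [H+] = 10^(-4.97)
Step 3: [H+] = 1.07e-05 mol/L

1.07e-05


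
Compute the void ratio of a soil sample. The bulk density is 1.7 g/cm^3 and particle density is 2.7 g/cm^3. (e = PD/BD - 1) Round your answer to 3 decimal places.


Step 1: e = PD / BD - 1
Step 2: e = 2.7 / 1.7 - 1
Step 3: e = 1.58824 - 1
Step 4: e = 0.588

0.588


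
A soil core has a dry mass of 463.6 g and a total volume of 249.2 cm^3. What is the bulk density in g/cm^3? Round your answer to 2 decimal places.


Step 1: Identify the formula: BD = dry mass / volume
Step 2: Substitute values: BD = 463.6 / 249.2
Step 3: BD = 1.86 g/cm^3

1.86


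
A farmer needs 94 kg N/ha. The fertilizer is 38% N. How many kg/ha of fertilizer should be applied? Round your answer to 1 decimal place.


Step 1: Fertilizer rate = target N / (N content / 100)
Step 2: Rate = 94 / (38 / 100)
Step 3: Rate = 94 / 0.38
Step 4: Rate = 247.4 kg/ha

247.4


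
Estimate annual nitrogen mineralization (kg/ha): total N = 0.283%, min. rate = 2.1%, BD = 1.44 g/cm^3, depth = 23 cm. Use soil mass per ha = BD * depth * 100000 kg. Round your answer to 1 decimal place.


Step 1: Soil mass per ha = BD * depth * 100000 = 1.44 * 23 * 100000 = 3312000 kg
Step 2: Total N pool = soil mass * N%/100 = 3312000 * 0.283/100 = 9372.96 kg/ha
Step 3: N mineralized = N pool * rate%/100 = 9372.96 * 2.1/100 = 196.8 kg/ha/yr

196.8


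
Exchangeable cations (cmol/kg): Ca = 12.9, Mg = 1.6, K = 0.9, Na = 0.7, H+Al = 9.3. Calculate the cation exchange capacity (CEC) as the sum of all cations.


Step 1: CEC = Ca + Mg + K + Na + (H+Al)
Step 2: CEC = 12.9 + 1.6 + 0.9 + 0.7 + 9.3
Step 3: CEC = 25.4 cmol/kg

25.4


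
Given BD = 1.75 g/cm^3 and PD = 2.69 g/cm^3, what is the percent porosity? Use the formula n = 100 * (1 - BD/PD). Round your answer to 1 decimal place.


Step 1: Formula: n = 100 * (1 - BD / PD)
Step 2: n = 100 * (1 - 1.75 / 2.69)
Step 3: n = 100 * (1 - 0.65056)
Step 4: n = 34.9%

34.9


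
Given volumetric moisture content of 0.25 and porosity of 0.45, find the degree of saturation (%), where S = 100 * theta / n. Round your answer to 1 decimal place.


Step 1: S = 100 * theta_v / n
Step 2: S = 100 * 0.25 / 0.45
Step 3: S = 55.6%

55.6


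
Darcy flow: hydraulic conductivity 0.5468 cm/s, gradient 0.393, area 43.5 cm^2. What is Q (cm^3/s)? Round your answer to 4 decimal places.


Step 1: Apply Darcy's law: Q = K * i * A
Step 2: Q = 0.5468 * 0.393 * 43.5
Step 3: Q = 9.3478 cm^3/s

9.3478


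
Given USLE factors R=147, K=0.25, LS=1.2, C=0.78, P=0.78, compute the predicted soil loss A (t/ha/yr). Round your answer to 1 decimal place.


Step 1: A = R * K * LS * C * P
Step 2: R * K = 147 * 0.25 = 36.75
Step 3: (R*K) * LS = 36.75 * 1.2 = 44.1
Step 4: * C * P = 44.1 * 0.78 * 0.78 = 26.8
Step 5: A = 26.8 t/(ha*yr)

26.8


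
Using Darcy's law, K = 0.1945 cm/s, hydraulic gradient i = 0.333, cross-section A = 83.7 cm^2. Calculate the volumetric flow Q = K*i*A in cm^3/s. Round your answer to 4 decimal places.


Step 1: Apply Darcy's law: Q = K * i * A
Step 2: Q = 0.1945 * 0.333 * 83.7
Step 3: Q = 5.4211 cm^3/s

5.4211


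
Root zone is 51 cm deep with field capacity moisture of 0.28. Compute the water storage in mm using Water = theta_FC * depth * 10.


Step 1: Water (mm) = theta_FC * depth (cm) * 10
Step 2: Water = 0.28 * 51 * 10
Step 3: Water = 142.8 mm

142.8


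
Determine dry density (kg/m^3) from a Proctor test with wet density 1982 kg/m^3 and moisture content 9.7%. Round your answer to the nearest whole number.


Step 1: Dry density = wet density / (1 + w/100)
Step 2: Dry density = 1982 / (1 + 9.7/100)
Step 3: Dry density = 1982 / 1.097
Step 4: Dry density = 1807 kg/m^3

1807


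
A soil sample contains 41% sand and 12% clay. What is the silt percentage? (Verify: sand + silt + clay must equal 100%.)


Step 1: sand + silt + clay = 100%
Step 2: silt = 100 - sand - clay
Step 3: silt = 100 - 41 - 12
Step 4: silt = 47%

47


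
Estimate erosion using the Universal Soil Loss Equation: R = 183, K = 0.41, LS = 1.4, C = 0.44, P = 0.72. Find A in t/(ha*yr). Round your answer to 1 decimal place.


Step 1: A = R * K * LS * C * P
Step 2: R * K = 183 * 0.41 = 75.03
Step 3: (R*K) * LS = 75.03 * 1.4 = 105.042
Step 4: * C * P = 105.042 * 0.44 * 0.72 = 33.3
Step 5: A = 33.3 t/(ha*yr)

33.3


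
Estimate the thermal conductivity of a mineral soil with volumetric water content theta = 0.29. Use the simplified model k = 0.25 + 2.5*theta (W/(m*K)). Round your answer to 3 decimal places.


Step 1: k = 0.25 + 2.5 * theta
Step 2: k = 0.25 + 2.5 * 0.29
Step 3: k = 0.25 + 0.725
Step 4: k = 0.975 W/(m*K)

0.975


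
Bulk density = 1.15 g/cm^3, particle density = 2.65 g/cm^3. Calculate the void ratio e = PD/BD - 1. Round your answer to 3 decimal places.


Step 1: e = PD / BD - 1
Step 2: e = 2.65 / 1.15 - 1
Step 3: e = 2.30435 - 1
Step 4: e = 1.304

1.304


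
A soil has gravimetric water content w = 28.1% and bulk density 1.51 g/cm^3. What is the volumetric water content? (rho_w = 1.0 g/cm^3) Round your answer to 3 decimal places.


Step 1: theta = (w / 100) * BD / rho_w
Step 2: theta = (28.1 / 100) * 1.51 / 1.0
Step 3: theta = 0.281 * 1.51
Step 4: theta = 0.424

0.424


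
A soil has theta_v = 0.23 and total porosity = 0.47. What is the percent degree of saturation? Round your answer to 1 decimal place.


Step 1: S = 100 * theta_v / n
Step 2: S = 100 * 0.23 / 0.47
Step 3: S = 48.9%

48.9


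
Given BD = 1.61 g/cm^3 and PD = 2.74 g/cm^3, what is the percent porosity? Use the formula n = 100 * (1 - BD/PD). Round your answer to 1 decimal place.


Step 1: Formula: n = 100 * (1 - BD / PD)
Step 2: n = 100 * (1 - 1.61 / 2.74)
Step 3: n = 100 * (1 - 0.58759)
Step 4: n = 41.2%

41.2


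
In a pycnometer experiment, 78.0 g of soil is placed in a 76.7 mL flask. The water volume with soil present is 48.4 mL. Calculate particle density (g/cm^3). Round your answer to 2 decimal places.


Step 1: Volume of solids = flask volume - water volume with soil
Step 2: V_solids = 76.7 - 48.4 = 28.3 mL
Step 3: Particle density = mass / V_solids = 78.0 / 28.3 = 2.76 g/cm^3

2.76


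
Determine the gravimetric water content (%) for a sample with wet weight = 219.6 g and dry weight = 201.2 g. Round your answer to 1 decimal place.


Step 1: Water mass = wet - dry = 219.6 - 201.2 = 18.4 g
Step 2: w = 100 * water mass / dry mass
Step 3: w = 100 * 18.4 / 201.2 = 9.1%

9.1


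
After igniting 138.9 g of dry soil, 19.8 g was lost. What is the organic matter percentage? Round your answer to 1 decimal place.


Step 1: OM% = 100 * LOI / sample mass
Step 2: OM = 100 * 19.8 / 138.9
Step 3: OM = 14.3%

14.3


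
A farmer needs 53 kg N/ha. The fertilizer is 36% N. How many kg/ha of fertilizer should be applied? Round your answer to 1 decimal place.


Step 1: Fertilizer rate = target N / (N content / 100)
Step 2: Rate = 53 / (36 / 100)
Step 3: Rate = 53 / 0.36
Step 4: Rate = 147.2 kg/ha

147.2


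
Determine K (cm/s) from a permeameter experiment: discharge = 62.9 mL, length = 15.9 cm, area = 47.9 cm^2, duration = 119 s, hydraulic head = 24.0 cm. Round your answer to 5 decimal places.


Step 1: K = Q * L / (A * t * h)
Step 2: Numerator = 62.9 * 15.9 = 1000.11
Step 3: Denominator = 47.9 * 119 * 24.0 = 136802.4
Step 4: K = 1000.11 / 136802.4 = 0.00731 cm/s

0.00731


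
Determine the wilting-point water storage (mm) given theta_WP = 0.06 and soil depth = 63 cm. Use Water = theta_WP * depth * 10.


Step 1: Water (mm) = theta_WP * depth * 10
Step 2: Water = 0.06 * 63 * 10
Step 3: Water = 37.8 mm

37.8


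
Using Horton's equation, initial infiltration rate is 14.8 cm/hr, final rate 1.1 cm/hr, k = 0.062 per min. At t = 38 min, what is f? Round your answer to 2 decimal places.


Step 1: f = fc + (f0 - fc) * exp(-k * t)
Step 2: exp(-0.062 * 38) = 0.094799
Step 3: f = 1.1 + (14.8 - 1.1) * 0.094799
Step 4: f = 1.1 + 13.7 * 0.094799
Step 5: f = 2.4 cm/hr

2.4


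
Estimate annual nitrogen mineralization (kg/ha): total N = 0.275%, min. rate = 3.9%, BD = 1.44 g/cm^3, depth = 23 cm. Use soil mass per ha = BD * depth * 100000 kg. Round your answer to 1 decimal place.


Step 1: Soil mass per ha = BD * depth * 100000 = 1.44 * 23 * 100000 = 3312000 kg
Step 2: Total N pool = soil mass * N%/100 = 3312000 * 0.275/100 = 9108.0 kg/ha
Step 3: N mineralized = N pool * rate%/100 = 9108.0 * 3.9/100 = 355.2 kg/ha/yr

355.2


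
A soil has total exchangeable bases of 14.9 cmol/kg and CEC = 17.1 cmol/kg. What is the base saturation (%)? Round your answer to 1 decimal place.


Step 1: BS = 100 * (sum of bases) / CEC
Step 2: BS = 100 * 14.9 / 17.1
Step 3: BS = 87.1%

87.1


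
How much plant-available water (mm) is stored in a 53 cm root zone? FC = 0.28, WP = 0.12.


Step 1: Available water = (FC - WP) * depth * 10
Step 2: AW = (0.28 - 0.12) * 53 * 10
Step 3: AW = 0.16 * 53 * 10
Step 4: AW = 84.8 mm

84.8


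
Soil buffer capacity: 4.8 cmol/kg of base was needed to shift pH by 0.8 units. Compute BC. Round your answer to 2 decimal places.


Step 1: BC = change in base / change in pH
Step 2: BC = 4.8 / 0.8
Step 3: BC = 6.0 cmol/(kg*pH unit)

6.0


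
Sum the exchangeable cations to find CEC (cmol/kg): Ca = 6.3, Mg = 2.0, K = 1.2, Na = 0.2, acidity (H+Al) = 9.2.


Step 1: CEC = Ca + Mg + K + Na + (H+Al)
Step 2: CEC = 6.3 + 2.0 + 1.2 + 0.2 + 9.2
Step 3: CEC = 18.9 cmol/kg

18.9


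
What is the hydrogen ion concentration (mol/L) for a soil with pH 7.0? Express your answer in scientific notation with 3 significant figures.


Step 1: [H+] = 10^(-pH)
Step 2: [H+] = 10^(-7.0)
Step 3: [H+] = 1.00e-07 mol/L

1.00e-07


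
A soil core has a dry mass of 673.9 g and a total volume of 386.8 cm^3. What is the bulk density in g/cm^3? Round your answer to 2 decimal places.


Step 1: Identify the formula: BD = dry mass / volume
Step 2: Substitute values: BD = 673.9 / 386.8
Step 3: BD = 1.74 g/cm^3

1.74


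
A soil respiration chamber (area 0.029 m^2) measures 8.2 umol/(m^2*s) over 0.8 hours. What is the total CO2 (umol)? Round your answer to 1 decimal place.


Step 1: Convert time to seconds: 0.8 hr * 3600 = 2880.0 s
Step 2: Total = flux * area * time_s
Step 3: Total = 8.2 * 0.029 * 2880.0
Step 4: Total = 684.9 umol

684.9


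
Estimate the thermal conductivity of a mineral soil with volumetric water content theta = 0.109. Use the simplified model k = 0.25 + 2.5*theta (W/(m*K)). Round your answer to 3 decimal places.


Step 1: k = 0.25 + 2.5 * theta
Step 2: k = 0.25 + 2.5 * 0.109
Step 3: k = 0.25 + 0.273
Step 4: k = 0.523 W/(m*K)

0.523


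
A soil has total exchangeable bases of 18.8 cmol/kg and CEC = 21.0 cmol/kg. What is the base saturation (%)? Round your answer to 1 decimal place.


Step 1: BS = 100 * (sum of bases) / CEC
Step 2: BS = 100 * 18.8 / 21.0
Step 3: BS = 89.5%

89.5


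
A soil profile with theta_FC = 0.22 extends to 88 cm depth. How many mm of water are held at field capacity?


Step 1: Water (mm) = theta_FC * depth (cm) * 10
Step 2: Water = 0.22 * 88 * 10
Step 3: Water = 193.6 mm

193.6


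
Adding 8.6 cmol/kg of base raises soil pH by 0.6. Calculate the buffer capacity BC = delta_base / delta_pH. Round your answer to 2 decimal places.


Step 1: BC = change in base / change in pH
Step 2: BC = 8.6 / 0.6
Step 3: BC = 14.33 cmol/(kg*pH unit)

14.33


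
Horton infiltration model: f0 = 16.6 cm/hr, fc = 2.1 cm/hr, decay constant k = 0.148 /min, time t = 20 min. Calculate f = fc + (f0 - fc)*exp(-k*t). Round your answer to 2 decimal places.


Step 1: f = fc + (f0 - fc) * exp(-k * t)
Step 2: exp(-0.148 * 20) = 0.051819
Step 3: f = 2.1 + (16.6 - 2.1) * 0.051819
Step 4: f = 2.1 + 14.5 * 0.051819
Step 5: f = 2.85 cm/hr

2.85


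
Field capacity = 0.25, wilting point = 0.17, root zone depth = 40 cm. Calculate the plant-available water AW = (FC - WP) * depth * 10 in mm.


Step 1: Available water = (FC - WP) * depth * 10
Step 2: AW = (0.25 - 0.17) * 40 * 10
Step 3: AW = 0.08 * 40 * 10
Step 4: AW = 32.0 mm

32.0


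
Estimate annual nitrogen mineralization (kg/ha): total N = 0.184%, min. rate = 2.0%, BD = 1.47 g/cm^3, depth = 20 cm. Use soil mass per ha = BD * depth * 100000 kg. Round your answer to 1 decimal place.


Step 1: Soil mass per ha = BD * depth * 100000 = 1.47 * 20 * 100000 = 2940000 kg
Step 2: Total N pool = soil mass * N%/100 = 2940000 * 0.184/100 = 5409.6 kg/ha
Step 3: N mineralized = N pool * rate%/100 = 5409.6 * 2.0/100 = 108.2 kg/ha/yr

108.2


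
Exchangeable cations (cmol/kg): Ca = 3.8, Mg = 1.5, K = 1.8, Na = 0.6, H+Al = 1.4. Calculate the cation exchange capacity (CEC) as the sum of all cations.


Step 1: CEC = Ca + Mg + K + Na + (H+Al)
Step 2: CEC = 3.8 + 1.5 + 1.8 + 0.6 + 1.4
Step 3: CEC = 9.1 cmol/kg

9.1


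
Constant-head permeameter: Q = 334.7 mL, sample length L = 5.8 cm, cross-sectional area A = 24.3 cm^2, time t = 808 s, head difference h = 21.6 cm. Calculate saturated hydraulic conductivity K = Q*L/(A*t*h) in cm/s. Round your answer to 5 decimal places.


Step 1: K = Q * L / (A * t * h)
Step 2: Numerator = 334.7 * 5.8 = 1941.26
Step 3: Denominator = 24.3 * 808 * 21.6 = 424103.04
Step 4: K = 1941.26 / 424103.04 = 0.00458 cm/s

0.00458


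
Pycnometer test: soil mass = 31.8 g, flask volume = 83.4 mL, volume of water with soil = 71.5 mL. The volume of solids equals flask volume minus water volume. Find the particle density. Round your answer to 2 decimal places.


Step 1: Volume of solids = flask volume - water volume with soil
Step 2: V_solids = 83.4 - 71.5 = 11.9 mL
Step 3: Particle density = mass / V_solids = 31.8 / 11.9 = 2.67 g/cm^3

2.67


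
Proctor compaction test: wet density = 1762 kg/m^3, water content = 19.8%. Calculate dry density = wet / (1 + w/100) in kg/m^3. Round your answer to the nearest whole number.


Step 1: Dry density = wet density / (1 + w/100)
Step 2: Dry density = 1762 / (1 + 19.8/100)
Step 3: Dry density = 1762 / 1.198
Step 4: Dry density = 1471 kg/m^3

1471
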